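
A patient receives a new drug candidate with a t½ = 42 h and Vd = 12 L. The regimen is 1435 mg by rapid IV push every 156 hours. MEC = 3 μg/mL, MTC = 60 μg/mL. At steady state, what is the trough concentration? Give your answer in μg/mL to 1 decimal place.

τ/t½ = 156/42 ≈ 3.7143, so fraction remaining f = (1/2)^(156/42) ≈ 0.0762.
Each bolus raises the concentration by D/Vd = 1435/12 ≈ 119.583 μg/mL.
Steady-state trough Cmin,ss = C₀·f/(1−f) ≈ 119.583 × 0.0762/0.9238 ≈ 9.864 μg/mL.
Trough 9.9 μg/mL vs MEC 3 μg/mL: adequate.

9.9 μg/mL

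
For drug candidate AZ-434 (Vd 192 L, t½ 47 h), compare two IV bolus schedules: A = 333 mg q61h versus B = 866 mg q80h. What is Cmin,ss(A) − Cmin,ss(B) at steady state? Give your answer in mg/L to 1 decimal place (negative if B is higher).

-0.8 mg/L

Regimen A: f = (1/2)^(61/47) ≈ 0.4067; Cmin,ss = (333/192)·f/(1−f) ≈ 1.189 mg/L.
Regimen B: f = (1/2)^(80/47) ≈ 0.3073; Cmin,ss = (866/192)·f/(1−f) ≈ 2.001 mg/L.
Difference ≈ 1.189 − 2.001 ≈ -0.812 mg/L.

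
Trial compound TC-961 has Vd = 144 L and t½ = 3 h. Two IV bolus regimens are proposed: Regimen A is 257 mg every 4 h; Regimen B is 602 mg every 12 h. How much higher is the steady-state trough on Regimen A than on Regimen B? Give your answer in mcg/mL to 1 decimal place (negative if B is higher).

Regimen A: f = (1/2)^(4/3) ≈ 0.3969; Cmin,ss = (257/144)·f/(1−f) ≈ 1.175 mcg/mL.
Regimen B: f = (1/2)^(12/3) ≈ 0.0625; Cmin,ss = (602/144)·f/(1−f) ≈ 0.279 mcg/mL.
Difference ≈ 1.175 − 0.279 ≈ 0.896 mcg/mL.

0.9 mcg/mL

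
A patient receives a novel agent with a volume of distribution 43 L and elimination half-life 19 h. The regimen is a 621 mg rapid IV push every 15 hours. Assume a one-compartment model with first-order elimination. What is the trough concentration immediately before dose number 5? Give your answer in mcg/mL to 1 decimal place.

f = (1/2)^(τ/t½) = (1/2)^(15/19) ≈ 0.5786.
C₀ = D/Vd = 621/43 ≈ 14.442 mcg/mL.
Before the 5th dose, 4 doses have been given. Superposition: Cmin = C₀·(f + f² + … + f^4).
≈ 14.442 × (0.5786 + 0.3348 + 0.1937 + 0.1121) ≈ 14.442 × 1.2192 ≈ 17.608 mcg/mL.

17.6 mcg/mL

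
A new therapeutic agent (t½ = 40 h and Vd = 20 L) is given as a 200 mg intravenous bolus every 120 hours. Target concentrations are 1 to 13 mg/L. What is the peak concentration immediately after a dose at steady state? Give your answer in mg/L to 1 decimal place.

τ = 120 h = 3 half-lives, so f = (1/2)^3 = 0.125.
Accumulation ratio R = 1/(1 − f) = 1/0.875 = 8/7.
Single-dose peak C₀ = D/Vd = 200/20 = 10 mg/L.
Steady-state peak Cmax,ss = C₀·R = 10 × 8/7 ≈ 11.429 mg/L.
Peak 11.4 mg/L vs MTC 13 mg/L: below toxic threshold.

11.4 mg/L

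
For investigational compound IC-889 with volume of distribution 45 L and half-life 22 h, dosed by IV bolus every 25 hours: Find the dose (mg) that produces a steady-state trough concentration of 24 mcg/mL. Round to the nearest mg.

1294 mg

τ/t½ = 25/22 ≈ 1.1364, so f = (1/2)^(25/22) ≈ 0.454905.
Cmin,ss = (D/Vd)·f/(1−f), so D = Cmin,ss·Vd·(1−f)/f.
D = 24 × 45 × (1−f)/f ≈ 24 × 45 × 1.19826 ≈ 1294.12 mg.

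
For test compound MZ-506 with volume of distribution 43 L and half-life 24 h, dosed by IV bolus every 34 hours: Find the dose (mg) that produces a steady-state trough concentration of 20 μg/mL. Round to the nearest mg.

τ/t½ = 34/24 ≈ 1.4167, so f = (1/2)^(34/24) ≈ 0.374577.
Cmin,ss = (D/Vd)·f/(1−f), so D = Cmin,ss·Vd·(1−f)/f.
D = 20 × 43 × (1−f)/f ≈ 20 × 43 × 1.66968 ≈ 1435.92 mg.

1436 mg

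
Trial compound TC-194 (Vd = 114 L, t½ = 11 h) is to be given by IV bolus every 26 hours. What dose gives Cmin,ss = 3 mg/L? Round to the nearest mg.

1418 mg

τ/t½ = 26/11 ≈ 2.3636, so f = (1/2)^(26/11) ≈ 0.194301.
Cmin,ss = (D/Vd)·f/(1−f), so D = Cmin,ss·Vd·(1−f)/f.
D = 3 × 114 × (1−f)/f ≈ 3 × 114 × 4.14665 ≈ 1418.15 mg.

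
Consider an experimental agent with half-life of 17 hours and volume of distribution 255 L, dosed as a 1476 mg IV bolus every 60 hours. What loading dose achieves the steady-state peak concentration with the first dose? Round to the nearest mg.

f = (1/2)^(60/17) ≈ 0.086605; accumulation ratio R = 1/(1−f) ≈ 1.09482.
Loading dose to hit Cmax,ss on first dose: D_load = D_maint·R ≈ 1476 × 1.09482 ≈ 1615.95 mg.

1616 mg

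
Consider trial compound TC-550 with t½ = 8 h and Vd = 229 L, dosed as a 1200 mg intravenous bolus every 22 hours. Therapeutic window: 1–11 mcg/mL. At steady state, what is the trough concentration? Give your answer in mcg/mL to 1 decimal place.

Over one 22-h interval, 22/8 ≈ 2.75 half-lives elapse, leaving f ≈ 0.1487 of each dose.
Accumulation ratio R = 1/(1 − f) ≈ 1/0.8513 ≈ 1.1747.
Each bolus raises the concentration by D/Vd = 1200/229 ≈ 5.240 mcg/mL.
Cmax,ss = C₀/(1 − f) ≈ 5.240/0.8513 ≈ 6.155 mcg/mL.
One interval later, Cmin,ss = Cmax,ss·e^(−kτ) ≈ 6.155 × 0.1487 ≈ 0.915 mcg/mL.
Trough 0.9 mcg/mL vs MEC 1 mcg/mL: subtherapeutic.

0.9 mcg/mL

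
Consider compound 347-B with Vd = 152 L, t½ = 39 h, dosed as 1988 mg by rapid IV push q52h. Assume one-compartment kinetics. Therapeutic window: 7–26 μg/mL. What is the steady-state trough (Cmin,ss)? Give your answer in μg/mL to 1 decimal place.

8.6 μg/mL

k = ln2/t½ = ln2/39 ≈ 0.017773 h⁻¹; fraction remaining f = e^(−kτ) = e^(−0.017773×52) ≈ 0.3969.
Single-dose peak C₀ = D/Vd = 1988/152 ≈ 13.079 μg/mL.
Steady-state trough Cmin,ss = C₀·f/(1−f) ≈ 13.079 × 0.3969/0.6031 ≈ 8.607 μg/mL.
Trough 8.6 μg/mL vs MEC 7 μg/mL: adequate.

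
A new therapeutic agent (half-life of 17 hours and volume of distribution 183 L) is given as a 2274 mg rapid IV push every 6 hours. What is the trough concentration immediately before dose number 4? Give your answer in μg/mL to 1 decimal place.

23.3 μg/mL

f = (1/2)^(τ/t½) = (1/2)^(6/17) ≈ 0.7830.
C₀ = D/Vd = 2274/183 ≈ 12.426 μg/mL.
Before the 4th dose, 3 doses have been given. Superposition: Cmin = C₀·(f + f² + … + f^3).
≈ 12.426 × (0.7830 + 0.6131 + 0.4800) ≈ 12.426 × 1.8761 ≈ 23.312 μg/mL.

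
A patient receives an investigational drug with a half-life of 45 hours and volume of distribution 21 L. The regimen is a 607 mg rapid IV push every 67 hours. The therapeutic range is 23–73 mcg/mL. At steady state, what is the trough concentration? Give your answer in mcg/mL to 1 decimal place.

k = ln2/t½ = ln2/45 ≈ 0.015403 h⁻¹; fraction remaining f = e^(−kτ) = e^(−0.015403×67) ≈ 0.3563.
At steady state, accumulation factor R = 1/(1 − e^(−kτ)) ≈ 1.5535.
Single-dose peak C₀ = D/Vd = 607/21 ≈ 28.905 mcg/mL.
Steady-state peak Cmax,ss = C₀·R ≈ 28.905 × 1.5535 ≈ 44.904 mcg/mL.
One interval later, Cmin,ss = Cmax,ss·e^(−kτ) ≈ 44.904 × 0.3563 ≈ 15.999 mcg/mL.
Trough 16.0 mcg/mL vs MEC 23 mcg/mL: subtherapeutic.

16.0 mcg/mL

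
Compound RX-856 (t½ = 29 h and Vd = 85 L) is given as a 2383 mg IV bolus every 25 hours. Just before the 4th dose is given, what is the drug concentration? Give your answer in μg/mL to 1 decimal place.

f = (1/2)^(τ/t½) = (1/2)^(25/29) ≈ 0.5502.
C₀ = D/Vd = 2383/85 ≈ 28.035 μg/mL.
Before the 4th dose, 3 doses have been given. Superposition: Cmin = C₀·(f + f² + … + f^3).
≈ 28.035 × (0.5502 + 0.3027 + 0.1666) ≈ 28.035 × 1.0195 ≈ 28.582 μg/mL.

28.6 μg/mL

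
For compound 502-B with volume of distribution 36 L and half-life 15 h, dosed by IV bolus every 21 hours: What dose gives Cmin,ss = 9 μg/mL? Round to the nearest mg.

531 mg

τ/t½ = 21/15 ≈ 1.4, so f = (1/2)^(21/15) ≈ 0.378929.
Cmin,ss = (D/Vd)·f/(1−f), so D = Cmin,ss·Vd·(1−f)/f.
D = 9 × 36 × (1−f)/f ≈ 9 × 36 × 1.63902 ≈ 531.04 mg.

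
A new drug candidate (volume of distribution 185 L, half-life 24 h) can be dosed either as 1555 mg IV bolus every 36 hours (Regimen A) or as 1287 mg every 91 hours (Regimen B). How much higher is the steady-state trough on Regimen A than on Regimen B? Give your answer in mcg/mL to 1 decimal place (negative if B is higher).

Regimen A: f = (1/2)^(36/24) ≈ 0.3536; Cmin,ss = (1555/185)·f/(1−f) ≈ 4.598 mcg/mL.
Regimen B: f = (1/2)^(91/24) ≈ 0.0722; Cmin,ss = (1287/185)·f/(1−f) ≈ 0.541 mcg/mL.
Difference ≈ 4.598 − 0.541 ≈ 4.057 mcg/mL.

4.1 mcg/mL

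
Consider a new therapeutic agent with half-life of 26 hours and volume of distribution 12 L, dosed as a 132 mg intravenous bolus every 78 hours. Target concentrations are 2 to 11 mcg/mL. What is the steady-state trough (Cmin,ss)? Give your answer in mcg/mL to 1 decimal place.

The dosing interval is 3 half-lives, so f = 2^(−3) = 0.125.
At steady state, R = 1/(1 − 0.125) = 8/7.
Single-dose peak C₀ = D/Vd = 132/12 = 11 mcg/mL.
Steady-state peak Cmax,ss = C₀·R = 11 × 8/7 ≈ 12.571 mcg/mL.
Steady-state trough Cmin,ss = Cmax,ss·f ≈ 12.571 × 0.125 ≈ 1.571 mcg/mL.
Trough 1.6 mcg/mL vs MEC 2 mcg/mL: subtherapeutic.

1.6 mcg/mL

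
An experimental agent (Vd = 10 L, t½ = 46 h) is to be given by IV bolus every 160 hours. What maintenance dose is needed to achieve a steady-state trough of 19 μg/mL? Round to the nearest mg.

1927 mg

τ/t½ = 160/46 ≈ 3.4783, so f = (1/2)^(160/46) ≈ 0.089730.
Cmin,ss = (D/Vd)·f/(1−f), so D = Cmin,ss·Vd·(1−f)/f.
D = 19 × 10 × (1−f)/f ≈ 19 × 10 × 10.14454 ≈ 1927.46 mg.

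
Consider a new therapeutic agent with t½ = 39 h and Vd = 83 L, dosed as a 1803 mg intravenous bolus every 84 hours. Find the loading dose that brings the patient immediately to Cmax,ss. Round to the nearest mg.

2326 mg

f = (1/2)^(84/39) ≈ 0.224713; accumulation ratio R = 1/(1−f) ≈ 1.28984.
Loading dose to hit Cmax,ss on first dose: D_load = D_maint·R ≈ 1803 × 1.28984 ≈ 2325.58 mg.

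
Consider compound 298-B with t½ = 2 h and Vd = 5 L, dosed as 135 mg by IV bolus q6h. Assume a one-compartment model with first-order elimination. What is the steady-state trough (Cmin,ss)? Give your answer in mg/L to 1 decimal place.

τ = 6 h = 3 half-lives, so f = (1/2)^3 = 0.125.
Accumulation ratio R = 1/(1 − f) = 1/0.875 = 8/7.
Single-dose peak C₀ = D/Vd = 135/5 = 27 mg/L.
Steady-state peak Cmax,ss = C₀·R = 27 × 8/7 ≈ 30.857 mg/L.
Steady-state trough Cmin,ss = Cmax,ss·f ≈ 30.857 × 0.125 ≈ 3.857 mg/L.

3.9 mg/L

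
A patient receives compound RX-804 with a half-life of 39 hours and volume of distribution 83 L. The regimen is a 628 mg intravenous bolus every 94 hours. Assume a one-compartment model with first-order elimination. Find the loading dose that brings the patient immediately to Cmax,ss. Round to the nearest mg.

774 mg

f = (1/2)^(94/39) ≈ 0.188122; accumulation ratio R = 1/(1−f) ≈ 1.23171.
Loading dose to hit Cmax,ss on first dose: D_load = D_maint·R ≈ 628 × 1.23171 ≈ 773.51 mg.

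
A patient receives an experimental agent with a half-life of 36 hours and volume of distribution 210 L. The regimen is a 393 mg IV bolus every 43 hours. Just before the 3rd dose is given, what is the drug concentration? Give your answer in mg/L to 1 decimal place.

f = (1/2)^(τ/t½) = (1/2)^(43/36) ≈ 0.4370.
C₀ = D/Vd = 393/210 ≈ 1.871 mg/L.
Before the 3rd dose, 2 doses have been given. Superposition: Cmin = C₀·(f + f²).
≈ 1.871 × (0.4370 + 0.1910) ≈ 1.871 × 0.6280 ≈ 1.175 mg/L.

1.2 mg/L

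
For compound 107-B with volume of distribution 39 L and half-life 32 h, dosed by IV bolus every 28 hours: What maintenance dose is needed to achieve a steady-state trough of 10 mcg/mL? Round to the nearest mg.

τ/t½ = 28/32 ≈ 0.875, so f = (1/2)^(28/32) ≈ 0.545254.
Cmin,ss = (D/Vd)·f/(1−f), so D = Cmin,ss·Vd·(1−f)/f.
D = 10 × 39 × (1−f)/f ≈ 10 × 39 × 0.83401 ≈ 325.26 mg.

325 mg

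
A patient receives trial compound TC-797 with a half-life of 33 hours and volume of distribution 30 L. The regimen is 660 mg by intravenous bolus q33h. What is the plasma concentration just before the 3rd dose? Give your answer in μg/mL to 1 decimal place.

f = (1/2)^(τ/t½) = (1/2)^(33/33) ≈ 0.5000.
C₀ = D/Vd = 660/30 ≈ 22.000 μg/mL.
Before the 3rd dose, 2 doses have been given. Superposition: Cmin = C₀·(f + f²).
≈ 22.000 × (0.5000 + 0.2500) ≈ 22.000 × 0.7500 ≈ 16.500 μg/mL.

16.5 μg/mL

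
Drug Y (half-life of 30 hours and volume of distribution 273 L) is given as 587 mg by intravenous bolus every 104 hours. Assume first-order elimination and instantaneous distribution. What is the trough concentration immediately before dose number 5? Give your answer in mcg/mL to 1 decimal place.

0.2 mcg/mL

f = (1/2)^(τ/t½) = (1/2)^(104/30) ≈ 0.0905.
C₀ = D/Vd = 587/273 ≈ 2.150 mcg/mL.
Before the 5th dose, 4 doses have been given. Superposition: Cmin = C₀·(f + f² + … + f^4).
≈ 2.150 × (0.0905 + 0.0082 + 0.0007 + 0.0001) ≈ 2.150 × 0.0995 ≈ 0.214 mcg/mL.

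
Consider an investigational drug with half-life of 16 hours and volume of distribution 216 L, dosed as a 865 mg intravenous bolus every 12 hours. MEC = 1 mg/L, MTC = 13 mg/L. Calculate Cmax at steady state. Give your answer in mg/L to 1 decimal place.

9.9 mg/L

τ/t½ = 12/16 ≈ 0.75, so fraction remaining f = (1/2)^(12/16) ≈ 0.5946.
At steady state, accumulation factor R = 1/(1 − e^(−kτ)) ≈ 2.4667.
Single-dose peak C₀ = D/Vd = 865/216 ≈ 4.005 mg/L.
Steady-state peak Cmax,ss = C₀·R ≈ 4.005 × 2.4667 ≈ 9.879 mg/L.
Peak 9.9 mg/L vs MTC 13 mg/L: below toxic threshold.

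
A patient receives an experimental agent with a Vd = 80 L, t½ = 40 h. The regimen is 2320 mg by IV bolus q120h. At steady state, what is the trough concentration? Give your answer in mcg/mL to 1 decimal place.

The dosing interval is 3 half-lives, so f = 2^(−3) = 0.125.
Accumulation ratio R = 1/(1 − f) = 1/0.875 = 8/7.
Single-dose peak C₀ = D/Vd = 2320/80 = 29 mcg/mL.
Steady-state peak Cmax,ss = C₀·R = 29 × 8/7 ≈ 33.143 mcg/mL.
Steady-state trough Cmin,ss = Cmax,ss·f ≈ 33.143 × 0.125 ≈ 4.143 mcg/mL.

4.1 mcg/mL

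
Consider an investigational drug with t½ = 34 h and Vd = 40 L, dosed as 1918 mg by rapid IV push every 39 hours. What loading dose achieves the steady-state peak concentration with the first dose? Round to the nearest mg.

f = (1/2)^(39/34) ≈ 0.451545; accumulation ratio R = 1/(1−f) ≈ 1.82330.
Loading dose to hit Cmax,ss on first dose: D_load = D_maint·R ≈ 1918 × 1.82330 ≈ 3497.09 mg.

3497 mg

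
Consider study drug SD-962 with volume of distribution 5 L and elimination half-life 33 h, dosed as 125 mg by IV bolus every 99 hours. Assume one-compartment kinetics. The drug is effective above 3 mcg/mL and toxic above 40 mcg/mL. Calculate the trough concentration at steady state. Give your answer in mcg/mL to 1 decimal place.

τ = 99 h = 3 half-lives, so f = (1/2)^3 = 0.125.
Accumulation ratio R = 1/(1 − f) = 1/0.875 = 8/7.
Single-dose peak C₀ = D/Vd = 125/5 = 25 mcg/mL.
Steady-state peak Cmax,ss = C₀·R = 25 × 8/7 ≈ 28.571 mcg/mL.
Steady-state trough Cmin,ss = Cmax,ss·f ≈ 28.571 × 0.125 ≈ 3.571 mcg/mL.
Trough 3.6 mcg/mL vs MEC 3 mcg/mL: adequate.

3.6 mcg/mL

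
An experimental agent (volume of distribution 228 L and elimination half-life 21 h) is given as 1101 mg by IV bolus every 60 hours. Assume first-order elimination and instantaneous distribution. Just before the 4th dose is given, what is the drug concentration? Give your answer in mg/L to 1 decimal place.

0.8 mg/L

f = (1/2)^(τ/t½) = (1/2)^(60/21) ≈ 0.1380.
C₀ = D/Vd = 1101/228 ≈ 4.829 mg/L.
Before the 4th dose, 3 doses have been given. Superposition: Cmin = C₀·(f + f² + … + f^3).
≈ 4.829 × (0.1380 + 0.0190 + 0.0026) ≈ 4.829 × 0.1596 ≈ 0.771 mg/L.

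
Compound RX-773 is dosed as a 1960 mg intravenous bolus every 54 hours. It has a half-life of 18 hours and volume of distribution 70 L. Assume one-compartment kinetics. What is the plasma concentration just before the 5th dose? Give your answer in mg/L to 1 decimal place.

4.0 mg/L

f = (1/2)^(τ/t½) = (1/2)^(54/18) ≈ 0.1250.
C₀ = D/Vd = 1960/70 ≈ 28.000 mg/L.
Before the 5th dose, 4 doses have been given. Superposition: Cmin = C₀·(f + f² + … + f^4).
≈ 28.000 × (0.1250 + 0.0156 + 0.0020 + 0.0002) ≈ 28.000 × 0.1428 ≈ 3.998 mg/L.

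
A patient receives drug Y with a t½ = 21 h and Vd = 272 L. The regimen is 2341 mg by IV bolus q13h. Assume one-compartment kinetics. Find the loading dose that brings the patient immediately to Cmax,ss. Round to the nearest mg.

f = (1/2)^(13/21) ≈ 0.651101; accumulation ratio R = 1/(1−f) ≈ 2.86616.
Loading dose to hit Cmax,ss on first dose: D_load = D_maint·R ≈ 2341 × 2.86616 ≈ 6709.68 mg.

6710 mg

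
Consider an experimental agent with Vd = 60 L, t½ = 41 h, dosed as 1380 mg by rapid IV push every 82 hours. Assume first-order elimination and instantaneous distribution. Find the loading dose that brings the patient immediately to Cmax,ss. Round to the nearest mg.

f = (1/2)^(82/41) ≈ 0.250000; accumulation ratio R = 1/(1−f) ≈ 1.33333.
Loading dose to hit Cmax,ss on first dose: D_load = D_maint·R ≈ 1380 × 1.33333 ≈ 1840.00 mg.

1840 mg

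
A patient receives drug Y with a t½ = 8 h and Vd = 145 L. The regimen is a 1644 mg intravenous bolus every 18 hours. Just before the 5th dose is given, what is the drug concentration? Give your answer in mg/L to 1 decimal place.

f = (1/2)^(τ/t½) = (1/2)^(18/8) ≈ 0.2102.
C₀ = D/Vd = 1644/145 ≈ 11.338 mg/L.
Before the 5th dose, 4 doses have been given. Superposition: Cmin = C₀·(f + f² + … + f^4).
≈ 11.338 × (0.2102 + 0.0442 + 0.0093 + 0.0020) ≈ 11.338 × 0.2657 ≈ 3.013 mg/L.

3.0 mg/L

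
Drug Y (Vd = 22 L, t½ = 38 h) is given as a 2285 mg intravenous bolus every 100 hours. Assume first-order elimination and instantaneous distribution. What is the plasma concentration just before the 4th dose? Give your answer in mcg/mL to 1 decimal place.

19.9 mcg/mL

f = (1/2)^(τ/t½) = (1/2)^(100/38) ≈ 0.1614.
C₀ = D/Vd = 2285/22 ≈ 103.864 mcg/mL.
Before the 4th dose, 3 doses have been given. Superposition: Cmin = C₀·(f + f² + … + f^3).
≈ 103.864 × (0.1614 + 0.0260 + 0.0042) ≈ 103.864 × 0.1916 ≈ 19.900 mcg/mL.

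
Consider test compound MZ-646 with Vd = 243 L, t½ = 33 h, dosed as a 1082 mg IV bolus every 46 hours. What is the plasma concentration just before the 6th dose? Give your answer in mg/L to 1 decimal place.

2.7 mg/L

f = (1/2)^(τ/t½) = (1/2)^(46/33) ≈ 0.3805.
C₀ = D/Vd = 1082/243 ≈ 4.453 mg/L.
Before the 6th dose, 5 doses have been given. Superposition: Cmin = C₀·(f + f² + … + f^5).
≈ 4.453 × (0.3805 + 0.1448 + 0.0551 + 0.0210 + 0.0080) ≈ 4.453 × 0.6094 ≈ 2.714 mg/L.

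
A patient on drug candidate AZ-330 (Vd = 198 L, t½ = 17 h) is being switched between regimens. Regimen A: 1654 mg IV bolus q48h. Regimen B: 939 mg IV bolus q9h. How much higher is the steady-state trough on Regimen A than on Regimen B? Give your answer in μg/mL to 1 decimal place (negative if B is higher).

Regimen A: f = (1/2)^(48/17) ≈ 0.1413; Cmin,ss = (1654/198)·f/(1−f) ≈ 1.375 μg/mL.
Regimen B: f = (1/2)^(9/17) ≈ 0.6928; Cmin,ss = (939/198)·f/(1−f) ≈ 10.695 μg/mL.
Difference ≈ 1.375 − 10.695 ≈ -9.320 μg/mL.

-9.3 μg/mL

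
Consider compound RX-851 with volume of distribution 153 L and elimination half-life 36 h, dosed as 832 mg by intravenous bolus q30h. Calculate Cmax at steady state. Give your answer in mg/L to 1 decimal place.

12.4 mg/L

τ/t½ = 30/36 ≈ 0.83333, so fraction remaining f = (1/2)^(30/36) ≈ 0.5612.
At steady state, accumulation factor R = 1/(1 − e^(−kτ)) ≈ 2.2789.
Single-dose peak C₀ = D/Vd = 832/153 ≈ 5.438 mg/L.
Steady-state peak Cmax,ss = C₀·R ≈ 5.438 × 2.2789 ≈ 12.393 mg/L.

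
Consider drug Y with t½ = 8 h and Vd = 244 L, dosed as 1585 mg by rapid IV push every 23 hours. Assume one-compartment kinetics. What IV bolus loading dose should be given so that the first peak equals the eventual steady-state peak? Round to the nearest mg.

f = (1/2)^(23/8) ≈ 0.136313; accumulation ratio R = 1/(1−f) ≈ 1.15783.
Loading dose to hit Cmax,ss on first dose: D_load = D_maint·R ≈ 1585 × 1.15783 ≈ 1835.16 mg.

1835 mg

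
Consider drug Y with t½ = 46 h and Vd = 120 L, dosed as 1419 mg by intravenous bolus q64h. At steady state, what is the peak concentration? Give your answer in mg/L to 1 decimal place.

19.1 mg/L

k = ln2/t½ = ln2/46 ≈ 0.015068 h⁻¹; fraction remaining f = e^(−kτ) = e^(−0.015068×64) ≈ 0.3812.
At steady state, accumulation factor R = 1/(1 − e^(−kτ)) ≈ 1.6160.
Each bolus raises the concentration by D/Vd = 1419/120 ≈ 11.825 mg/L.
Steady-state peak Cmax,ss = C₀·R ≈ 11.825 × 1.6160 ≈ 19.109 mg/L.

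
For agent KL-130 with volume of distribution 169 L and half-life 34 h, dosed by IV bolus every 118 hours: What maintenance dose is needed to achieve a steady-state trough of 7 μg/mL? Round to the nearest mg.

τ/t½ = 118/34 ≈ 3.4706, so f = (1/2)^(118/34) ≈ 0.090209.
Cmin,ss = (D/Vd)·f/(1−f), so D = Cmin,ss·Vd·(1−f)/f.
D = 7 × 169 × (1−f)/f ≈ 7 × 169 × 10.08537 ≈ 11930.99 mg.

11931 mg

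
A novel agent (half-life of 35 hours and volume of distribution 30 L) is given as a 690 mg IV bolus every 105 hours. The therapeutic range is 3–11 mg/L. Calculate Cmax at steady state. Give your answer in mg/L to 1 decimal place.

The dosing interval is 3 half-lives, so f = 2^(−3) = 0.125.
At steady state, R = 1/(1 − 0.125) = 8/7.
Single-dose peak C₀ = D/Vd = 690/30 = 23 mg/L.
Steady-state peak Cmax,ss = C₀·R = 23 × 8/7 ≈ 26.286 mg/L.
Peak 26.3 mg/L vs MTC 11 mg/L: exceeds toxic threshold.

26.3 mg/L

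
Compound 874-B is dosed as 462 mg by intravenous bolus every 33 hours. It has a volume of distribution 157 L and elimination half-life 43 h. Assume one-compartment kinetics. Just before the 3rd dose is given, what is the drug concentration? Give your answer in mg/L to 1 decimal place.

2.7 mg/L

f = (1/2)^(τ/t½) = (1/2)^(33/43) ≈ 0.5875.
C₀ = D/Vd = 462/157 ≈ 2.943 mg/L.
Before the 3rd dose, 2 doses have been given. Superposition: Cmin = C₀·(f + f²).
≈ 2.943 × (0.5875 + 0.3452) ≈ 2.943 × 0.9327 ≈ 2.745 mg/L.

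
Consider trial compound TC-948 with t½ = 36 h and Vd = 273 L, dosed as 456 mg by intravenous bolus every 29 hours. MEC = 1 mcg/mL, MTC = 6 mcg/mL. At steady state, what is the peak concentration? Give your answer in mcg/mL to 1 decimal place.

3.9 mcg/mL

τ/t½ = 29/36 ≈ 0.80556, so fraction remaining f = (1/2)^(29/36) ≈ 0.5721.
At steady state, accumulation factor R = 1/(1 − e^(−kτ)) ≈ 2.3370.
Each bolus raises the concentration by D/Vd = 456/273 ≈ 1.670 mcg/mL.
Steady-state peak Cmax,ss = C₀·R ≈ 1.670 × 2.3370 ≈ 3.903 mcg/mL.
Peak 3.9 mcg/mL vs MTC 6 mcg/mL: below toxic threshold.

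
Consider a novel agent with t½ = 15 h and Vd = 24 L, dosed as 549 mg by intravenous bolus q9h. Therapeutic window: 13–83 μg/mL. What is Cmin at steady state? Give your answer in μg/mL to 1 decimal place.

k = ln2/t½ = ln2/15 ≈ 0.046210 h⁻¹; fraction remaining f = e^(−kτ) = e^(−0.046210×9) ≈ 0.6598.
Single-dose peak C₀ = D/Vd = 549/24 ≈ 22.875 μg/mL.
Steady-state trough Cmin,ss = C₀·f/(1−f) ≈ 22.875 × 0.6598/0.3402 ≈ 44.365 μg/mL.
Trough 44.4 μg/mL vs MEC 13 μg/mL: adequate.

44.4 μg/mL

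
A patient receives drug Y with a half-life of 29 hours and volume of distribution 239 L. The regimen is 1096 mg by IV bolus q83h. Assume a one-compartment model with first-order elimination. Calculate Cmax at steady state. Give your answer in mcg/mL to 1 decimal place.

k = ln2/t½ = ln2/29 ≈ 0.023902 h⁻¹; fraction remaining f = e^(−kτ) = e^(−0.023902×83) ≈ 0.1375.
At steady state, accumulation factor R = 1/(1 − e^(−kτ)) ≈ 1.1594.
Each bolus raises the concentration by D/Vd = 1096/239 ≈ 4.586 mcg/mL.
Cmax,ss = C₀/(1 − f) ≈ 4.586/0.8625 ≈ 5.317 mcg/mL.

5.3 mcg/mL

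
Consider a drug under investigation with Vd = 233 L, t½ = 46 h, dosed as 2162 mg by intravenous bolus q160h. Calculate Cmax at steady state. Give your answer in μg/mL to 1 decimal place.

10.2 μg/mL

k = ln2/t½ = ln2/46 ≈ 0.015068 h⁻¹; fraction remaining f = e^(−kτ) = e^(−0.015068×160) ≈ 0.0897.
Accumulation ratio R = 1/(1 − f) ≈ 1/0.9103 ≈ 1.0985.
Each bolus raises the concentration by D/Vd = 2162/233 ≈ 9.279 μg/mL.
Cmax,ss = C₀/(1 − f) ≈ 9.279/0.9103 ≈ 10.193 μg/mL.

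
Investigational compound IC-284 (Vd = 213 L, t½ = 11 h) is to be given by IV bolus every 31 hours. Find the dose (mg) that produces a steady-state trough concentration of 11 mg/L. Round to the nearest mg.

14182 mg

τ/t½ = 31/11 ≈ 2.8182, so f = (1/2)^(31/11) ≈ 0.141789.
Cmin,ss = (D/Vd)·f/(1−f), so D = Cmin,ss·Vd·(1−f)/f.
D = 11 × 213 × (1−f)/f ≈ 11 × 213 × 6.05273 ≈ 14181.55 mg.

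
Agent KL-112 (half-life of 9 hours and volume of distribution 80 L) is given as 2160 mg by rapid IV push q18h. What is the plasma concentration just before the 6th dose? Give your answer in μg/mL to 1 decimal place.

9.0 μg/mL

f = (1/2)^(τ/t½) = (1/2)^(18/9) ≈ 0.2500.
C₀ = D/Vd = 2160/80 ≈ 27.000 μg/mL.
Before the 6th dose, 5 doses have been given. Superposition: Cmin = C₀·(f + f² + … + f^5).
≈ 27.000 × (0.2500 + 0.0625 + 0.0156 + 0.0039 + 0.0010) ≈ 27.000 × 0.3330 ≈ 8.991 μg/mL.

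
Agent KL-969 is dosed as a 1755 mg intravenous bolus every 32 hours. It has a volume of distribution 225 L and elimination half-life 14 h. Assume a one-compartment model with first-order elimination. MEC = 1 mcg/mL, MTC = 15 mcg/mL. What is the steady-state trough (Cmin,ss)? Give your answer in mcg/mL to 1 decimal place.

Over one 32-h interval, 32/14 ≈ 2.2857 half-lives elapse, leaving f ≈ 0.2051 of each dose.
Single-dose peak C₀ = D/Vd = 1755/225 ≈ 7.800 mcg/mL.
Steady-state trough Cmin,ss = C₀·f/(1−f) ≈ 7.800 × 0.2051/0.7949 ≈ 2.013 mcg/mL.
Trough 2.0 mcg/mL vs MEC 1 mcg/mL: adequate.

2.0 mcg/mL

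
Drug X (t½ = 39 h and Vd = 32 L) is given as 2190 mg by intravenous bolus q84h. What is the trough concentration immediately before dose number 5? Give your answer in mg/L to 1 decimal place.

f = (1/2)^(τ/t½) = (1/2)^(84/39) ≈ 0.2247.
C₀ = D/Vd = 2190/32 ≈ 68.438 mg/L.
Before the 5th dose, 4 doses have been given. Superposition: Cmin = C₀·(f + f² + … + f^4).
≈ 68.438 × (0.2247 + 0.0505 + 0.0113 + 0.0025) ≈ 68.438 × 0.2890 ≈ 19.779 mg/L.

19.8 mg/L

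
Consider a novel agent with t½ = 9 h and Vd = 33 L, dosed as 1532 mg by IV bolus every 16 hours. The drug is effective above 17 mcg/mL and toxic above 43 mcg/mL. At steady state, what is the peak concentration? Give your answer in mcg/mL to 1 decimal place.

65.5 mcg/mL

Over one 16-h interval, 16/9 ≈ 1.7778 half-lives elapse, leaving f ≈ 0.2916 of each dose.
Accumulation ratio R = 1/(1 − f) ≈ 1/0.7084 ≈ 1.4116.
Each bolus raises the concentration by D/Vd = 1532/33 ≈ 46.424 mcg/mL.
Cmax,ss = C₀/(1 − f) ≈ 46.424/0.7084 ≈ 65.534 mcg/mL.
Peak 65.5 mcg/mL vs MTC 43 mcg/mL: exceeds toxic threshold.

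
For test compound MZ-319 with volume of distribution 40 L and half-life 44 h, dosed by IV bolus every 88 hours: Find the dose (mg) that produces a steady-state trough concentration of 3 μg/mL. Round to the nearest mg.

360 mg

τ/t½ = 88/44 ≈ 2, so f = (1/2)^(88/44) ≈ 0.250000.
Cmin,ss = (D/Vd)·f/(1−f), so D = Cmin,ss·Vd·(1−f)/f.
D = 3 × 40 × (1−f)/f ≈ 3 × 40 × 3.00000 ≈ 360.00 mg.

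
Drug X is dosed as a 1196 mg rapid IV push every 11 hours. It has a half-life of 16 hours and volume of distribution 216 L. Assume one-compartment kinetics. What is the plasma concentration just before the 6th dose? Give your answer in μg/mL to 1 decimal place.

f = (1/2)^(τ/t½) = (1/2)^(11/16) ≈ 0.6209.
C₀ = D/Vd = 1196/216 ≈ 5.537 μg/mL.
Before the 6th dose, 5 doses have been given. Superposition: Cmin = C₀·(f + f² + … + f^5).
≈ 5.537 × (0.6209 + 0.3855 + 0.2394 + 0.1486 + 0.0923) ≈ 5.537 × 1.4867 ≈ 8.232 μg/mL.

8.2 μg/mL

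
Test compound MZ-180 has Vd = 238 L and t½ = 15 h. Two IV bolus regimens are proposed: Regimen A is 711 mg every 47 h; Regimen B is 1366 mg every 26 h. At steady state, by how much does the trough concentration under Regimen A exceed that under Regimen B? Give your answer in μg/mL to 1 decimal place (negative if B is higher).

Regimen A: f = (1/2)^(47/15) ≈ 0.1140; Cmin,ss = (711/238)·f/(1−f) ≈ 0.384 μg/mL.
Regimen B: f = (1/2)^(26/15) ≈ 0.3008; Cmin,ss = (1366/238)·f/(1−f) ≈ 2.469 μg/mL.
Difference ≈ 0.384 − 2.469 ≈ -2.085 μg/mL.

-2.1 μg/mL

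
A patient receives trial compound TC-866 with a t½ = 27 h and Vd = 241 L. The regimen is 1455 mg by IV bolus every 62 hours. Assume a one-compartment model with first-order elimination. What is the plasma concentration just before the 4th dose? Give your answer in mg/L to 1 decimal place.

f = (1/2)^(τ/t½) = (1/2)^(62/27) ≈ 0.2036.
C₀ = D/Vd = 1455/241 ≈ 6.037 mg/L.
Before the 4th dose, 3 doses have been given. Superposition: Cmin = C₀·(f + f² + … + f^3).
≈ 6.037 × (0.2036 + 0.0415 + 0.0084) ≈ 6.037 × 0.2535 ≈ 1.530 mg/L.

1.5 mg/L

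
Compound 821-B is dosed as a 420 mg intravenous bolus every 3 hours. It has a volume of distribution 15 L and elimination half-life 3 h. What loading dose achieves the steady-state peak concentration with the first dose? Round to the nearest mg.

840 mg

f = (1/2)^(3/3) ≈ 0.500000; accumulation ratio R = 1/(1−f) ≈ 2.00000.
Loading dose to hit Cmax,ss on first dose: D_load = D_maint·R ≈ 420 × 2.00000 ≈ 840.00 mg.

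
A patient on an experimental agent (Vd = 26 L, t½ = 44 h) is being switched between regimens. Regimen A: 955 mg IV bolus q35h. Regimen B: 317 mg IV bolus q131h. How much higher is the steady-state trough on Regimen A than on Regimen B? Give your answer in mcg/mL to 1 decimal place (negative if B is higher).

48.2 mcg/mL

Regimen A: f = (1/2)^(35/44) ≈ 0.5762; Cmin,ss = (955/26)·f/(1−f) ≈ 49.939 mcg/mL.
Regimen B: f = (1/2)^(131/44) ≈ 0.1270; Cmin,ss = (317/26)·f/(1−f) ≈ 1.774 mcg/mL.
Difference ≈ 49.939 − 1.774 ≈ 48.165 mcg/mL.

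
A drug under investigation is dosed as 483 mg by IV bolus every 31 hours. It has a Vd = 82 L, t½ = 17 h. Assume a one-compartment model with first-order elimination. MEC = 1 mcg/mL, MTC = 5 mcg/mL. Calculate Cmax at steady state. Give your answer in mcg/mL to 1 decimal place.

8.2 mcg/mL

k = ln2/t½ = ln2/17 ≈ 0.040773 h⁻¹; fraction remaining f = e^(−kτ) = e^(−0.040773×31) ≈ 0.2825.
Accumulation ratio R = 1/(1 − f) ≈ 1/0.7175 ≈ 1.3937.
Single-dose peak C₀ = D/Vd = 483/82 ≈ 5.890 mcg/mL.
Cmax,ss = C₀/(1 − f) ≈ 5.890/0.7175 ≈ 8.209 mcg/mL.
Peak 8.2 mcg/mL vs MTC 5 mcg/mL: exceeds toxic threshold.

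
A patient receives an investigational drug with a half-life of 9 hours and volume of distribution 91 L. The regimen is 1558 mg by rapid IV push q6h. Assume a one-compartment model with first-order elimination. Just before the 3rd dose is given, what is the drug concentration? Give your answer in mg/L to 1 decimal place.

f = (1/2)^(τ/t½) = (1/2)^(6/9) ≈ 0.6300.
C₀ = D/Vd = 1558/91 ≈ 17.121 mg/L.
Before the 3rd dose, 2 doses have been given. Superposition: Cmin = C₀·(f + f²).
≈ 17.121 × (0.6300 + 0.3969) ≈ 17.121 × 1.0269 ≈ 17.582 mg/L.

17.6 mg/L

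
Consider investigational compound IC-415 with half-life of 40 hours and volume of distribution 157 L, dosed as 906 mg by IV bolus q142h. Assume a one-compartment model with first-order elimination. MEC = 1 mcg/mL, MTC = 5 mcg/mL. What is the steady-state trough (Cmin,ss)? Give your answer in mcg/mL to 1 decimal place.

0.5 mcg/mL

τ/t½ = 142/40 ≈ 3.55, so fraction remaining f = (1/2)^(142/40) ≈ 0.0854.
Single-dose peak C₀ = D/Vd = 906/157 ≈ 5.771 mcg/mL.
Steady-state trough Cmin,ss = C₀·f/(1−f) ≈ 5.771 × 0.0854/0.9146 ≈ 0.539 mcg/mL.
Trough 0.5 mcg/mL vs MEC 1 mcg/mL: subtherapeutic.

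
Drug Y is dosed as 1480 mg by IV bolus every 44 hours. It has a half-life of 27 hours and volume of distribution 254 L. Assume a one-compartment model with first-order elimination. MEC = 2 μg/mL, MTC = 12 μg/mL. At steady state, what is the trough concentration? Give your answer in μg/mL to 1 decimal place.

2.8 μg/mL

k = ln2/t½ = ln2/27 ≈ 0.025672 h⁻¹; fraction remaining f = e^(−kτ) = e^(−0.025672×44) ≈ 0.3232.
At steady state, accumulation factor R = 1/(1 − e^(−kτ)) ≈ 1.4775.
Each bolus raises the concentration by D/Vd = 1480/254 ≈ 5.827 μg/mL.
Steady-state peak Cmax,ss = C₀·R ≈ 5.827 × 1.4775 ≈ 8.609 μg/mL.
Steady-state trough Cmin,ss = Cmax,ss·f ≈ 8.609 × 0.3232 ≈ 2.782 μg/mL.
Trough 2.8 μg/mL vs MEC 2 μg/mL: adequate.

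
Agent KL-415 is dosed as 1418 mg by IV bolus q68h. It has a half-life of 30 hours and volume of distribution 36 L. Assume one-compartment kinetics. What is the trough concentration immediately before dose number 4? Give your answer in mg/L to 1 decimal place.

f = (1/2)^(τ/t½) = (1/2)^(68/30) ≈ 0.2078.
C₀ = D/Vd = 1418/36 ≈ 39.389 mg/L.
Before the 4th dose, 3 doses have been given. Superposition: Cmin = C₀·(f + f² + … + f^3).
≈ 39.389 × (0.2078 + 0.0432 + 0.0090) ≈ 39.389 × 0.2600 ≈ 10.241 mg/L.

10.2 mg/L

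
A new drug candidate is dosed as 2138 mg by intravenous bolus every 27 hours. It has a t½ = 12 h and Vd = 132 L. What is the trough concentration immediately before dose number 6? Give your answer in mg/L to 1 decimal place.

f = (1/2)^(τ/t½) = (1/2)^(27/12) ≈ 0.2102.
C₀ = D/Vd = 2138/132 ≈ 16.197 mg/L.
Before the 6th dose, 5 doses have been given. Superposition: Cmin = C₀·(f + f² + … + f^5).
≈ 16.197 × (0.2102 + 0.0442 + 0.0093 + 0.0020 + 0.0004) ≈ 16.197 × 0.2661 ≈ 4.310 mg/L.

4.3 mg/L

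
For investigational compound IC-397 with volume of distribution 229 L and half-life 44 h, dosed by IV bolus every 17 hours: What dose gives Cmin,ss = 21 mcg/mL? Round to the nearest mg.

τ/t½ = 17/44 ≈ 0.38636, so f = (1/2)^(17/44) ≈ 0.765056.
Cmin,ss = (D/Vd)·f/(1−f), so D = Cmin,ss·Vd·(1−f)/f.
D = 21 × 229 × (1−f)/f ≈ 21 × 229 × 0.30709 ≈ 1476.80 mg.

1477 mg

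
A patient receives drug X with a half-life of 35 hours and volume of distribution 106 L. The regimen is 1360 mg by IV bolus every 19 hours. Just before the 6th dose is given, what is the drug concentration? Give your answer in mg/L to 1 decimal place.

f = (1/2)^(τ/t½) = (1/2)^(19/35) ≈ 0.6864.
C₀ = D/Vd = 1360/106 ≈ 12.830 mg/L.
Before the 6th dose, 5 doses have been given. Superposition: Cmin = C₀·(f + f² + … + f^5).
≈ 12.830 × (0.6864 + 0.4711 + 0.3234 + 0.2220 + 0.1524) ≈ 12.830 × 1.8553 ≈ 23.803 mg/L.

23.8 mg/L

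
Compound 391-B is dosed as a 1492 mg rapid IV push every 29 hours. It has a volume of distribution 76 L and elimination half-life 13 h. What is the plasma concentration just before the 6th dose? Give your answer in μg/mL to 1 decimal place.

5.3 μg/mL

f = (1/2)^(τ/t½) = (1/2)^(29/13) ≈ 0.2130.
C₀ = D/Vd = 1492/76 ≈ 19.632 μg/mL.
Before the 6th dose, 5 doses have been given. Superposition: Cmin = C₀·(f + f² + … + f^5).
≈ 19.632 × (0.2130 + 0.0454 + 0.0097 + 0.0021 + 0.0004) ≈ 19.632 × 0.2706 ≈ 5.312 μg/mL.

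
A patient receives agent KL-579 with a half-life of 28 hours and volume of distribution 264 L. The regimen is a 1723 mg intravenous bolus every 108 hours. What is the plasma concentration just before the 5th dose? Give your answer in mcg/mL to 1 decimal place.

0.5 mcg/mL

f = (1/2)^(τ/t½) = (1/2)^(108/28) ≈ 0.0690.
C₀ = D/Vd = 1723/264 ≈ 6.527 mcg/mL.
Before the 5th dose, 4 doses have been given. Superposition: Cmin = C₀·(f + f² + … + f^4).
≈ 6.527 × (0.0690 + 0.0048 + 0.0003 + 0.0000) ≈ 6.527 × 0.0741 ≈ 0.484 mcg/mL.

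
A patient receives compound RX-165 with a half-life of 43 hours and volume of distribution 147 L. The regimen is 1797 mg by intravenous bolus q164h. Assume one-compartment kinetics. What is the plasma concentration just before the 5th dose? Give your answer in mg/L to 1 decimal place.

0.9 mg/L

f = (1/2)^(τ/t½) = (1/2)^(164/43) ≈ 0.0711.
C₀ = D/Vd = 1797/147 ≈ 12.224 mg/L.
Before the 5th dose, 4 doses have been given. Superposition: Cmin = C₀·(f + f² + … + f^4).
≈ 12.224 × (0.0711 + 0.0051 + 0.0004 + 0.0000) ≈ 12.224 × 0.0766 ≈ 0.936 mg/L.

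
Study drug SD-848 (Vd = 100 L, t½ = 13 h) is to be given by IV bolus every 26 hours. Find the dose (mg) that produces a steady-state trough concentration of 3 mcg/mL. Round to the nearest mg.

900 mg

τ/t½ = 26/13 ≈ 2, so f = (1/2)^(26/13) ≈ 0.250000.
Cmin,ss = (D/Vd)·f/(1−f), so D = Cmin,ss·Vd·(1−f)/f.
D = 3 × 100 × (1−f)/f ≈ 3 × 100 × 3.00000 ≈ 900.00 mg.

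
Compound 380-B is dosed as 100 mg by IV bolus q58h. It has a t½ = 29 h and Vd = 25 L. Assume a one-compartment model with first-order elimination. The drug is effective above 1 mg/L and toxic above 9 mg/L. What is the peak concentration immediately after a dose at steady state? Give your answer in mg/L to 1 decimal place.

τ = 58 h = 2 half-lives, so f = (1/2)^2 = 0.25.
Accumulation ratio R = 1/(1 − f) = 1/0.75 = 4/3.
Single-dose peak C₀ = D/Vd = 100/25 = 4 mg/L.
Steady-state peak Cmax,ss = C₀·R = 4 × 4/3 ≈ 5.333 mg/L.
Peak 5.3 mg/L vs MTC 9 mg/L: below toxic threshold.

5.3 mg/L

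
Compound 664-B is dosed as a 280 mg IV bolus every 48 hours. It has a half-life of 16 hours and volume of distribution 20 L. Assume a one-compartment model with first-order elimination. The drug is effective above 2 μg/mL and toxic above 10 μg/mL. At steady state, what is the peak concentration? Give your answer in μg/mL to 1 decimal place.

16.0 μg/mL

The dosing interval is 3 half-lives, so f = 2^(−3) = 0.125.
Accumulation ratio R = 1/(1 − f) = 1/0.875 = 8/7.
Single-dose peak C₀ = D/Vd = 280/20 = 14 μg/mL.
Steady-state peak Cmax,ss = C₀·R = 14 × 8/7 ≈ 16.000 μg/mL.
Peak 16.0 μg/mL vs MTC 10 μg/mL: exceeds toxic threshold.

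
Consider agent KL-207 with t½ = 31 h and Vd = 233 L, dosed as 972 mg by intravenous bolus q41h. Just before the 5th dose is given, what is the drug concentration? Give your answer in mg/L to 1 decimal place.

2.7 mg/L

f = (1/2)^(τ/t½) = (1/2)^(41/31) ≈ 0.3998.
C₀ = D/Vd = 972/233 ≈ 4.172 mg/L.
Before the 5th dose, 4 doses have been given. Superposition: Cmin = C₀·(f + f² + … + f^4).
≈ 4.172 × (0.3998 + 0.1598 + 0.0639 + 0.0255) ≈ 4.172 × 0.6490 ≈ 2.708 mg/L.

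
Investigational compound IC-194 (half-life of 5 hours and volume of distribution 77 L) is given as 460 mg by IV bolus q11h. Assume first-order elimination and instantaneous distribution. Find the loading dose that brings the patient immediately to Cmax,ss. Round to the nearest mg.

588 mg

f = (1/2)^(11/5) ≈ 0.217638; accumulation ratio R = 1/(1−f) ≈ 1.27818.
Loading dose to hit Cmax,ss on first dose: D_load = D_maint·R ≈ 460 × 1.27818 ≈ 587.96 mg.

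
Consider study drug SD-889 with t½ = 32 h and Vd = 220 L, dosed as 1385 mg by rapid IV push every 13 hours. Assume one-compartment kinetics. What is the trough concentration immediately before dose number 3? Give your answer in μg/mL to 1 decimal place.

f = (1/2)^(τ/t½) = (1/2)^(13/32) ≈ 0.7546.
C₀ = D/Vd = 1385/220 ≈ 6.295 μg/mL.
Before the 3rd dose, 2 doses have been given. Superposition: Cmin = C₀·(f + f²).
≈ 6.295 × (0.7546 + 0.5694) ≈ 6.295 × 1.3240 ≈ 8.335 μg/mL.

8.3 μg/mL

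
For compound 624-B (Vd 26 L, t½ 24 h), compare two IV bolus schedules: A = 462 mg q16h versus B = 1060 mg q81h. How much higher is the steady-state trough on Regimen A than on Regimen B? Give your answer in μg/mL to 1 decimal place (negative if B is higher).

25.9 μg/mL

Regimen A: f = (1/2)^(16/24) ≈ 0.6300; Cmin,ss = (462/26)·f/(1−f) ≈ 30.256 μg/mL.
Regimen B: f = (1/2)^(81/24) ≈ 0.0964; Cmin,ss = (1060/26)·f/(1−f) ≈ 4.349 μg/mL.
Difference ≈ 30.256 − 4.349 ≈ 25.907 μg/mL.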